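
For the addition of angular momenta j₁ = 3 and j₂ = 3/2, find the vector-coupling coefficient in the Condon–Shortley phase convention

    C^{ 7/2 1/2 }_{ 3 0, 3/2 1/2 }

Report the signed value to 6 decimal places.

triangle: 1!*5!*2!/9! = 240/362880
(j±m)!: 3!*3!*2!*1!*4!*3! = 10368
prefactor² = (2J+1)*Δ*N² = 384/7
  k=0: +1/(0!*1!*3!*2!*2!*0!) = 1/24
  k=1: −1/(1!*0!*2!*1!*3!*1!) = -1/12
Σ = -1/24  ⇒  CG² = 384/7*(-1/24)² = 2/21
CG = −√(2/21) = -0.308607

−√(2/21) ≈ -0.308607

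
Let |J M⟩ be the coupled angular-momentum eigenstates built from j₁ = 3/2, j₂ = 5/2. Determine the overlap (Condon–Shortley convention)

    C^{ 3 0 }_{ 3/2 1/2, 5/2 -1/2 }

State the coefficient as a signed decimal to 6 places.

+0.447214  (= +√(1/5))

j₁+j₂−J=1  J+j₁−j₂=2  J−j₁+j₂=4  j₁+j₂+J+1=8
(j₁±m₁, j₂±m₂, J±M) = (2,1,2,3,3,3)
P² = 36/5
sum k=0..1:
  [0] +1/4 = 1/4
  [1] −1/12 = -1/12
S = 1/6
C² = P²·S² = 1/5 ; C = +0.447214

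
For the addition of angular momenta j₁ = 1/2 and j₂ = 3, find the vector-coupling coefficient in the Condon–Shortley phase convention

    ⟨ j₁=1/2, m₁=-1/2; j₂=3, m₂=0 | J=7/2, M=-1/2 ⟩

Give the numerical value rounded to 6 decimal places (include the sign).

+0.755929

j₁+j₂−J=0  J+j₁−j₂=1  J−j₁+j₂=6  j₁+j₂+J+1=8
(j₁±m₁, j₂±m₂, J±M) = (0,1,3,3,3,4)
P² = 5184/7
sum k=0..0:
  [0] +1/36 = 1/36
S = 1/36
C² = P²·S² = 4/7 ; C = +0.755929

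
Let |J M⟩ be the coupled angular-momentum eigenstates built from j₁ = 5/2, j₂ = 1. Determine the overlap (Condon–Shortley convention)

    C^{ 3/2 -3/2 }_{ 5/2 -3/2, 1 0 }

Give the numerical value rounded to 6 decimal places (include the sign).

triangle: 2!·3!·0!/6! = 12/720
(j±m)!: 1!·4!·1!·1!·0!·3! = 144
prefactor² = (2J+1)·Δ·N² = 48/5
  k=1: −1/(1!·1!·3!·0!·0!·0!) = -1/6
Σ = -1/6  ⇒  CG² = 48/5·(-1/6)² = 4/15
CG = −√(4/15) = -0.516398

−√(4/15) = -0.516398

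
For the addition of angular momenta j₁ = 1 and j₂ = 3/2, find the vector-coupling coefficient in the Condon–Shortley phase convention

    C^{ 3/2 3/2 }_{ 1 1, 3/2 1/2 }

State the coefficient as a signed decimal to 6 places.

+0.632456

triangle: 1!*1!*2!/5! = 2/120
(j±m)!: 2!*0!*2!*1!*3!*0! = 24
prefactor² = (2J+1)*Δ*N² = 8/5
  k=0: +1/(0!*1!*0!*2!*1!*0!) = 1/2
Σ = 1/2  ⇒  CG² = 8/5*1/2² = 2/5
CG = +√(2/5) = +0.632456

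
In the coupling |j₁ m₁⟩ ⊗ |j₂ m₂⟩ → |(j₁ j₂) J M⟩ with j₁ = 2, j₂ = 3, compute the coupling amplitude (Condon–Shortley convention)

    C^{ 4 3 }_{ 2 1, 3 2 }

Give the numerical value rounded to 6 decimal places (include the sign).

-0.223607

triangle: 1!·3!·5!/10! = 720/3628800
(j±m)!: 3!·1!·5!·1!·7!·1! = 3628800
prefactor² = (2J+1)·Δ·N² = 6480
  k=0: +1/(0!·1!·1!·5!·2!·0!) = 1/240
  k=1: −1/(1!·0!·0!·4!·3!·1!) = -1/144
Σ = -1/360  ⇒  CG² = 6480·(-1/360)² = 1/20
CG = −√(1/20) = -0.223607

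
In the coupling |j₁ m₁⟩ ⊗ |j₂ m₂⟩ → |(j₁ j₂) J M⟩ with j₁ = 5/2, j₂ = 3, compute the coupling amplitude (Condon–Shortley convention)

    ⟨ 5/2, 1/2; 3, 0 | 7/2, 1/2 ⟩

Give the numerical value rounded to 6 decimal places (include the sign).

−√(4/21) = -0.436436

√[8·2!3!4!/10! · 3!2!3!3!4!3!] = √(6912/175)
  +(−1)^0/∏(0,2,2,3,1,1)! = 1/24  (running 1/24)
  +(−1)^1/∏(1,1,1,2,2,2)! = -1/8  (running -1/12)
  +(−1)^2/∏(2,0,0,1,3,3)! = 1/72  (running -5/72)
⟨..|..⟩ = √(6912/175)·(-5/72) = -0.436436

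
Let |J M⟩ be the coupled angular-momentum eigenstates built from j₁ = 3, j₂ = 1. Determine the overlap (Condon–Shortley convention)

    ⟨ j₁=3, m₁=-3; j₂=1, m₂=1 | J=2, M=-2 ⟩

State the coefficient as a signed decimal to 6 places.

+0.845154

j₁+j₂−J=2  J+j₁−j₂=4  J−j₁+j₂=0  j₁+j₂+J+1=7
(j₁±m₁, j₂±m₂, J±M) = (0,6,2,0,0,4)
P² = 11520/7
sum k=2..2:
  [2] +1/48 = 1/48
S = 1/48
C² = P²·S² = 5/7 ; C = +0.845154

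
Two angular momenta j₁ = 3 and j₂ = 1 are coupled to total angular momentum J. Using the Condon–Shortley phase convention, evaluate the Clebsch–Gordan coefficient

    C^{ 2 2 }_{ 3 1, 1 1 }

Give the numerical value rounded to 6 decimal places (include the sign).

√[5·2!4!0!/7! · 4!2!2!0!4!0!] = √(768/7)
  +(−1)^2/∏(2,0,0,0,4,0)! = 1/48  (running 1/48)
⟨..|..⟩ = √(768/7)·(1/48) = +0.218218

+√(1/21) ≈ +0.218218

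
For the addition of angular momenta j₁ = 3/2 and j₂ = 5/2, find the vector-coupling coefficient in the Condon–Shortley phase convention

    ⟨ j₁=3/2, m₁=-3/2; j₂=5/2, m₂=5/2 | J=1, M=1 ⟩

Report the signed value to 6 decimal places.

√[3·3!0!2!/6! · 0!3!5!0!2!0!] = √(72)
  +(−1)^3/∏(3,0,0,2,0,0)! = -1/12  (running -1/12)
⟨..|..⟩ = √(72)·(-1/12) = -0.707107

-0.707107  (= −√(1/2))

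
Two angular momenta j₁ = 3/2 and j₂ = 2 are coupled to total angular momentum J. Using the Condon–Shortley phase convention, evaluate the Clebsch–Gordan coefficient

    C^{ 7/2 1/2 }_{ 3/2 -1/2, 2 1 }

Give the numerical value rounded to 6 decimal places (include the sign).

+0.585540

j₁+j₂−J=0  J+j₁−j₂=3  J−j₁+j₂=4  j₁+j₂+J+1=8
(j₁±m₁, j₂±m₂, J±M) = (1,2,3,1,4,3)
P² = 1728/35
sum k=0..0:
  [0] +1/12 = 1/12
S = 1/12
C² = P²·S² = 12/35 ; C = +0.585540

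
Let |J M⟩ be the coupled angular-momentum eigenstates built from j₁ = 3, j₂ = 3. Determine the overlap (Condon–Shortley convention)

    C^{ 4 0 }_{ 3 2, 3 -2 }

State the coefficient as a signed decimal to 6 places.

√[9·2!4!4!/11! · 5!1!1!5!4!4!] = √(165888/77)
  +(−1)^0/∏(0,2,1,1,3,3)! = 1/72  (running 1/72)
  +(−1)^1/∏(1,1,0,0,4,4)! = -1/576  (running 7/576)
⟨..|..⟩ = √(165888/77)·(7/576) = +0.564076

+0.564076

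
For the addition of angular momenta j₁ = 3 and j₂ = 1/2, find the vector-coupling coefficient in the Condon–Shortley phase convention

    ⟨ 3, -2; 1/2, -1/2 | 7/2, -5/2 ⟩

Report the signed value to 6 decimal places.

j₁+j₂−J=0  J+j₁−j₂=6  J−j₁+j₂=1  j₁+j₂+J+1=8
(j₁±m₁, j₂±m₂, J±M) = (1,5,0,1,1,6)
P² = 86400/7
sum k=0..0:
  [0] +1/120 = 1/120
S = 1/120
C² = P²·S² = 6/7 ; C = +0.925820

+√(6/7) = +0.925820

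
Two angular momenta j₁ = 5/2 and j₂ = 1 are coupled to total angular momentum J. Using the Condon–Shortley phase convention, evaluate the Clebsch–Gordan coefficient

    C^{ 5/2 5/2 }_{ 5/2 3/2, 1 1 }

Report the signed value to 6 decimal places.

-0.534522

√[6·1!4!1!/7! · 4!1!2!0!5!0!] = √(1152/7)
  +(−1)^1/∏(1,0,0,1,4,0)! = -1/24  (running -1/24)
⟨..|..⟩ = √(1152/7)·(-1/24) = -0.534522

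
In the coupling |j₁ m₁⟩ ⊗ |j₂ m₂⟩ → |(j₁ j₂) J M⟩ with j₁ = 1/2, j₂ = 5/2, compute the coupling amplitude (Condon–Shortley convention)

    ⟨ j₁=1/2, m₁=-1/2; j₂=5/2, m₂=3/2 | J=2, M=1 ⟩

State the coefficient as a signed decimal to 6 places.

−√(2/3) = -0.816497

triangle: 1!·0!·4!/6! = 24/720
(j±m)!: 0!·1!·4!·1!·3!·1! = 144
prefactor² = (2J+1)·Δ·N² = 24
  k=1: −1/(1!·0!·0!·3!·0!·1!) = -1/6
Σ = -1/6  ⇒  CG² = 24·(-1/6)² = 2/3
CG = −√(2/3) = -0.816497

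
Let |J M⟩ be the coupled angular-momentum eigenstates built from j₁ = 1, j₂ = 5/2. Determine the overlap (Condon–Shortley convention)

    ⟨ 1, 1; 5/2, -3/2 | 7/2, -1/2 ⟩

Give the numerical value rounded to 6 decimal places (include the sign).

+√(1/7) ≈ +0.377964

j₁+j₂−J=0  J+j₁−j₂=2  J−j₁+j₂=5  j₁+j₂+J+1=8
(j₁±m₁, j₂±m₂, J±M) = (2,0,1,4,3,4)
P² = 2304/7
sum k=0..0:
  [0] +1/48 = 1/48
S = 1/48
C² = P²·S² = 1/7 ; C = +0.377964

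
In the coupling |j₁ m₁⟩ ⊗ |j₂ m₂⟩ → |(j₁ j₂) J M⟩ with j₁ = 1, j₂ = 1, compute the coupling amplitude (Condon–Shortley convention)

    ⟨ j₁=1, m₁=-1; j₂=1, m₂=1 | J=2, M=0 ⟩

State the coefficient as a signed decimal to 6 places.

√[5·0!2!2!/5! · 0!2!2!0!2!2!] = √(8/3)
  +(−1)^0/∏(0,0,2,2,0,0)! = 1/4  (running 1/4)
⟨..|..⟩ = √(8/3)·(1/4) = +0.408248

+√(1/6) ≈ +0.408248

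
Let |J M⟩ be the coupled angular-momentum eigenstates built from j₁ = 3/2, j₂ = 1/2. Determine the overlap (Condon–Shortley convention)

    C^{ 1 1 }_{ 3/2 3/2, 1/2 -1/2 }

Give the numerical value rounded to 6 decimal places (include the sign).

j₁+j₂−J=1  J+j₁−j₂=2  J−j₁+j₂=0  j₁+j₂+J+1=4
(j₁±m₁, j₂±m₂, J±M) = (3,0,0,1,2,0)
P² = 3
sum k=0..0:
  [0] +1/2 = 1/2
S = 1/2
C² = P²·S² = 3/4 ; C = +0.866025

+√(3/4) = +0.866025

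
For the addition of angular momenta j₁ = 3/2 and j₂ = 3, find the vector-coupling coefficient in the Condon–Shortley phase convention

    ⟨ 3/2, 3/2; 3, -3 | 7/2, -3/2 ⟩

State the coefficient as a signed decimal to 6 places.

triangle: 1!*2!*5!/9! = 240/362880
(j±m)!: 3!*0!*0!*6!*2!*5! = 1036800
prefactor² = (2J+1)*Δ*N² = 38400/7
  k=0: +1/(0!*1!*0!*0!*2!*5!) = 1/240
Σ = 1/240  ⇒  CG² = 38400/7*1/240² = 2/21
CG = +√(2/21) = +0.308607

+0.308607  (= +√(2/21))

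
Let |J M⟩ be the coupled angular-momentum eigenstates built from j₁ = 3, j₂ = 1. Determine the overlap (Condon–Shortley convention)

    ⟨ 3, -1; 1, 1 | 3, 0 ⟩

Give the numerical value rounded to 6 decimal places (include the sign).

j₁+j₂−J=1  J+j₁−j₂=5  J−j₁+j₂=1  j₁+j₂+J+1=8
(j₁±m₁, j₂±m₂, J±M) = (2,4,2,0,3,3)
P² = 72
sum k=1..1:
  [1] −1/12 = -1/12
S = -1/12
C² = P²·S² = 1/2 ; C = -0.707107

-0.707107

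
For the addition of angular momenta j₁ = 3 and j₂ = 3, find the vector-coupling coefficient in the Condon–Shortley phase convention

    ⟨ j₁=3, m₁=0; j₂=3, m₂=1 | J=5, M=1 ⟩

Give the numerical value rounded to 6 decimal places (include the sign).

−√(5/42) ≈ -0.345033

√[11·1!5!5!/12! · 3!3!4!2!6!4!] = √(69120/7)
  +(−1)^0/∏(0,1,3,4,2,1)! = 1/288  (running 1/288)
  +(−1)^1/∏(1,0,2,3,3,2)! = -1/144  (running -1/288)
⟨..|..⟩ = √(69120/7)·(-1/288) = -0.345033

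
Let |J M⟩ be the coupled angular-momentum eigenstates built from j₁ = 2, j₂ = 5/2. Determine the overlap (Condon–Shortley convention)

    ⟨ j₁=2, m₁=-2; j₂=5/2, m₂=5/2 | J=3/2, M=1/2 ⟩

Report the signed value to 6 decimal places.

−√(8/21) ≈ -0.617213

√[4·3!1!2!/7! · 0!4!5!0!2!1!] = √(384/7)
  +(−1)^3/∏(3,0,1,2,0,0)! = -1/12  (running -1/12)
⟨..|..⟩ = √(384/7)·(-1/12) = -0.617213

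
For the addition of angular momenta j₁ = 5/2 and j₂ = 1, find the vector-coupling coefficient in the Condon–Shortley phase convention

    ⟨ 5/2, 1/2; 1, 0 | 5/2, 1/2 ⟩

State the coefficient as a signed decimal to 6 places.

j₁+j₂−J=1  J+j₁−j₂=4  J−j₁+j₂=1  j₁+j₂+J+1=7
(j₁±m₁, j₂±m₂, J±M) = (3,2,1,1,3,2)
P² = 144/35
sum k=0..1:
  [0] +1/4 = 1/4
  [1] −1/6 = -1/6
S = 1/12
C² = P²·S² = 1/35 ; C = +0.169031

+0.169031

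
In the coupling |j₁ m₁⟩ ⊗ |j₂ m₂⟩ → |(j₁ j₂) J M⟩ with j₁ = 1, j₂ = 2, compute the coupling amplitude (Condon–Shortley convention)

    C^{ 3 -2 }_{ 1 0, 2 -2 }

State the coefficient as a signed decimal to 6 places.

triangle: 0!·2!·4!/7! = 48/5040
(j±m)!: 1!·1!·0!·4!·1!·5! = 2880
prefactor² = (2J+1)·Δ·N² = 192
  k=0: +1/(0!·0!·1!·0!·1!·4!) = 1/24
Σ = 1/24  ⇒  CG² = 192·1/24² = 1/3
CG = +√(1/3) = +0.577350

+0.577350  (= +√(1/3))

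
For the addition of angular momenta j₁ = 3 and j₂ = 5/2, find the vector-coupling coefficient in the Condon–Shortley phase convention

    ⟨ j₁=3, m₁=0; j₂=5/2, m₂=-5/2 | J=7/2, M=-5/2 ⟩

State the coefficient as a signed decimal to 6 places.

√[8·2!4!3!/10! · 3!3!0!5!1!6!] = √(13824/7)
  +(−1)^0/∏(0,2,3,0,1,3)! = 1/72  (running 1/72)
⟨..|..⟩ = √(13824/7)·(1/72) = +0.617213

+√(8/21) = +0.617213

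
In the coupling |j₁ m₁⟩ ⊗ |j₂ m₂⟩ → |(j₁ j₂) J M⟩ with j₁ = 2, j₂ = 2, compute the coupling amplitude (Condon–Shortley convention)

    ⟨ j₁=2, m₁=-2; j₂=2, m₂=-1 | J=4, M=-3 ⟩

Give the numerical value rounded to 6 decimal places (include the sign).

+0.707107

triangle: 0!×4!×4!/9! = 576/362880
(j±m)!: 0!×4!×1!×3!×1!×7! = 725760
prefactor² = (2J+1)×Δ×N² = 10368
  k=0: +1/(0!×0!×4!×1!×0!×3!) = 1/144
Σ = 1/144  ⇒  CG² = 10368×1/144² = 1/2
CG = +√(1/2) = +0.707107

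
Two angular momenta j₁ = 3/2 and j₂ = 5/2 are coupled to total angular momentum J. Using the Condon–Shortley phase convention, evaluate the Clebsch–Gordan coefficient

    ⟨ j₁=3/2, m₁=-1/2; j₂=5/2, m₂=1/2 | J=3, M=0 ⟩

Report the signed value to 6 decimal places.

-0.447214  (= −√(1/5))

√[7·1!2!4!/8! · 1!2!3!2!3!3!] = √(36/5)
  +(−1)^0/∏(0,1,2,3,0,1)! = 1/12  (running 1/12)
  +(−1)^1/∏(1,0,1,2,1,2)! = -1/4  (running -1/6)
⟨..|..⟩ = √(36/5)·(-1/6) = -0.447214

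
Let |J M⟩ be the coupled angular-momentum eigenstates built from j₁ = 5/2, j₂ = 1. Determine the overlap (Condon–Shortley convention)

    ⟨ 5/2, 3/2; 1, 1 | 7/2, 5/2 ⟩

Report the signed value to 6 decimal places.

triangle: 0!*5!*2!/8! = 240/40320
(j±m)!: 4!*1!*2!*0!*6!*1! = 34560
prefactor² = (2J+1)*Δ*N² = 11520/7
  k=0: +1/(0!*0!*1!*2!*4!*0!) = 1/48
Σ = 1/48  ⇒  CG² = 11520/7*1/48² = 5/7
CG = +√(5/7) = +0.845154

+0.845154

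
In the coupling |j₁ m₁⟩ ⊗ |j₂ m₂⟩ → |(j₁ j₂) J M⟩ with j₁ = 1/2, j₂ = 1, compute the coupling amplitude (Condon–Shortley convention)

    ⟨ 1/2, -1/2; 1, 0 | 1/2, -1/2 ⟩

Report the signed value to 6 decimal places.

√[2·1!0!1!/3! · 0!1!1!1!0!1!] = √(1/3)
  +(−1)^1/∏(1,0,0,0,0,1)! = -1  (running -1)
⟨..|..⟩ = √(1/3)·(-1) = -0.577350

-0.577350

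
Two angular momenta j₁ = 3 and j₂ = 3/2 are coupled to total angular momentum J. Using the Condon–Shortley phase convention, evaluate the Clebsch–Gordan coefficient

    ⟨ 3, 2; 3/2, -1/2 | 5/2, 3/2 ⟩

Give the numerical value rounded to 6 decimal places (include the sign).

j₁+j₂−J=2  J+j₁−j₂=4  J−j₁+j₂=1  j₁+j₂+J+1=8
(j₁±m₁, j₂±m₂, J±M) = (5,1,1,2,4,1)
P² = 288/7
sum k=0..1:
  [0] +1/12 = 1/12
  [1] −1/24 = -1/24
S = 1/24
C² = P²·S² = 1/14 ; C = +0.267261

+0.267261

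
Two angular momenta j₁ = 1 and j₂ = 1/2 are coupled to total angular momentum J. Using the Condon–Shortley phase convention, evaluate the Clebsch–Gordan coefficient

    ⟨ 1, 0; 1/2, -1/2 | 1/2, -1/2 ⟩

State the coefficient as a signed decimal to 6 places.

j₁+j₂−J=1  J+j₁−j₂=1  J−j₁+j₂=0  j₁+j₂+J+1=3
(j₁±m₁, j₂±m₂, J±M) = (1,1,0,1,0,1)
P² = 1/3
sum k=0..0:
  [0] +1/1 = 1
S = 1
C² = P²·S² = 1/3 ; C = +0.577350

+√(1/3) = +0.577350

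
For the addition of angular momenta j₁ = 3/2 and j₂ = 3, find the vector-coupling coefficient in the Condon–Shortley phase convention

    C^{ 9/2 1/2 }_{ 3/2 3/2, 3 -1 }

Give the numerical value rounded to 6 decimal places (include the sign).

+0.345033  (= +√(5/42))

triangle: 0!·3!·6!/10! = 4320/3628800
(j±m)!: 3!·0!·2!·4!·5!·4! = 829440
prefactor² = (2J+1)·Δ·N² = 69120/7
  k=0: +1/(0!·0!·0!·2!·3!·4!) = 1/288
Σ = 1/288  ⇒  CG² = 69120/7·1/288² = 5/42
CG = +√(5/42) = +0.345033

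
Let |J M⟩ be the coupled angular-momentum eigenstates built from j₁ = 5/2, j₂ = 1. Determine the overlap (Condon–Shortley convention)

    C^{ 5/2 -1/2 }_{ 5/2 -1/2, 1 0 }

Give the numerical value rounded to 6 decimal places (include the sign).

−√(1/35) ≈ -0.169031

j₁+j₂−J=1  J+j₁−j₂=4  J−j₁+j₂=1  j₁+j₂+J+1=7
(j₁±m₁, j₂±m₂, J±M) = (2,3,1,1,2,3)
P² = 144/35
sum k=0..1:
  [0] +1/6 = 1/6
  [1] −1/4 = -1/4
S = -1/12
C² = P²·S² = 1/35 ; C = -0.169031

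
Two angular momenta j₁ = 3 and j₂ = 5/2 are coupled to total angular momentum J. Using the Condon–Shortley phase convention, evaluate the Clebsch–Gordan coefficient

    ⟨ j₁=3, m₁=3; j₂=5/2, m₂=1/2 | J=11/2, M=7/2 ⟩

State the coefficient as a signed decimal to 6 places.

+0.426401

j₁+j₂−J=0  J+j₁−j₂=6  J−j₁+j₂=5  j₁+j₂+J+1=12
(j₁±m₁, j₂±m₂, J±M) = (6,0,3,2,9,2)
P² = 149299200/11
sum k=0..0:
  [0] +1/8640 = 1/8640
S = 1/8640
C² = P²·S² = 2/11 ; C = +0.426401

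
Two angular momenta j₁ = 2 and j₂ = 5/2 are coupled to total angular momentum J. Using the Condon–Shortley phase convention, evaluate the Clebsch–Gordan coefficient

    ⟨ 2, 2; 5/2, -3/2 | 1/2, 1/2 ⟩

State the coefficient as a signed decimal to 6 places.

triangle: 4!·0!·1!/6! = 24/720
(j±m)!: 4!·0!·1!·4!·1!·0! = 576
prefactor² = (2J+1)·Δ·N² = 192/5
  k=0: +1/(0!·4!·0!·1!·0!·0!) = 1/24
Σ = 1/24  ⇒  CG² = 192/5·1/24² = 1/15
CG = +√(1/15) = +0.258199

+0.258199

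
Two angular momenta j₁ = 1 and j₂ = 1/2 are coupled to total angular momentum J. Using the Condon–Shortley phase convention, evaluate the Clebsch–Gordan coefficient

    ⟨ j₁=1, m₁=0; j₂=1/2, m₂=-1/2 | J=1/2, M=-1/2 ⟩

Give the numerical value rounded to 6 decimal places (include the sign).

+0.577350  (= +√(1/3))

√[2·1!1!0!/3! · 1!1!0!1!0!1!] = √(1/3)
  +(−1)^0/∏(0,1,1,0,0,0)! = 1  (running 1)
⟨..|..⟩ = √(1/3)·(1) = +0.577350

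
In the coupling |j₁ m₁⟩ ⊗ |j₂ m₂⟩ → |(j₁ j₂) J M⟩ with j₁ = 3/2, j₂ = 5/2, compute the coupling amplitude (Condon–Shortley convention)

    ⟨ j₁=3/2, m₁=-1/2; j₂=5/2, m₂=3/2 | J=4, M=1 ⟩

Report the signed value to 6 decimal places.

triangle: 0!×3!×5!/9! = 720/362880
(j±m)!: 1!×2!×4!×1!×5!×3! = 34560
prefactor² = (2J+1)×Δ×N² = 4320/7
  k=0: +1/(0!×0!×2!×4!×1!×1!) = 1/48
Σ = 1/48  ⇒  CG² = 4320/7×1/48² = 15/56
CG = +√(15/56) = +0.517549

+√(15/56) = +0.517549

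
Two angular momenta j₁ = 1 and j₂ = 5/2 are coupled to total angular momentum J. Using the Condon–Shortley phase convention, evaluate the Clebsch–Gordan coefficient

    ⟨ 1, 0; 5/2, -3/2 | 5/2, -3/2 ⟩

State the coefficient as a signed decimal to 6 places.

+0.507093

j₁+j₂−J=1  J+j₁−j₂=1  J−j₁+j₂=4  j₁+j₂+J+1=7
(j₁±m₁, j₂±m₂, J±M) = (1,1,1,4,1,4)
P² = 576/35
sum k=0..1:
  [0] +1/6 = 1/6
  [1] −1/24 = -1/24
S = 1/8
C² = P²·S² = 9/35 ; C = +0.507093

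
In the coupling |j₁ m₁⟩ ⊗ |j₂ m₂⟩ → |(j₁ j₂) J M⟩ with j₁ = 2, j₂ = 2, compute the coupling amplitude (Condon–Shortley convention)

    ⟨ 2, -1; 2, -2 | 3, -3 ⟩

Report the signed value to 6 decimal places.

+√(1/2) ≈ +0.707107

√[7·1!3!3!/8! · 1!3!0!4!0!6!] = √(648)
  +(−1)^0/∏(0,1,3,0,0,3)! = 1/36  (running 1/36)
⟨..|..⟩ = √(648)·(1/36) = +0.707107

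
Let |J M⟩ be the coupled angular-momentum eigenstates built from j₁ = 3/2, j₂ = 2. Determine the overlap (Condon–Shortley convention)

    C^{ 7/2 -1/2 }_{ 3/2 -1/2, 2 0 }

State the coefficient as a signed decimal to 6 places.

+0.717137  (= +√(18/35))

j₁+j₂−J=0  J+j₁−j₂=3  J−j₁+j₂=4  j₁+j₂+J+1=8
(j₁±m₁, j₂±m₂, J±M) = (1,2,2,2,3,4)
P² = 1152/35
sum k=0..0:
  [0] +1/8 = 1/8
S = 1/8
C² = P²·S² = 18/35 ; C = +0.717137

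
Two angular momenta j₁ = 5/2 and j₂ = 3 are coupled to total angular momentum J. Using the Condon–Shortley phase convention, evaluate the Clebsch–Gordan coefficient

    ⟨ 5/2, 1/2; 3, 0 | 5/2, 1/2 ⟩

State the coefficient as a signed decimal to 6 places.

triangle: 3!*2!*3!/9! = 72/362880
(j±m)!: 3!*2!*3!*3!*3!*2! = 5184
prefactor² = (2J+1)*Δ*N² = 216/35
  k=0: +1/(0!*3!*2!*3!*0!*0!) = 1/72
  k=1: −1/(1!*2!*1!*2!*1!*1!) = -1/4
  k=2: +1/(2!*1!*0!*1!*2!*2!) = 1/8
Σ = -1/9  ⇒  CG² = 216/35*(-1/9)² = 8/105
CG = −√(8/105) = -0.276026

−√(8/105) ≈ -0.276026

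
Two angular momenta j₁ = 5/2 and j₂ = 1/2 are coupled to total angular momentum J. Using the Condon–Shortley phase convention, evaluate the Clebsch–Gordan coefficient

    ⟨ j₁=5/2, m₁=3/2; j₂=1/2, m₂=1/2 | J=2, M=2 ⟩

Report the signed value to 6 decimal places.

√[5·1!4!0!/6! · 4!1!1!0!4!0!] = √(96)
  +(−1)^1/∏(1,0,0,0,4,0)! = -1/24  (running -1/24)
⟨..|..⟩ = √(96)·(-1/24) = -0.408248

-0.408248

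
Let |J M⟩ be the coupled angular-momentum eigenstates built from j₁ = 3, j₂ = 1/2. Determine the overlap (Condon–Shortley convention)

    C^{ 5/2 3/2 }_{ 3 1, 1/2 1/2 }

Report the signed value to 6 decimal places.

-0.534522  (= −√(2/7))

triangle: 1!*5!*0!/7! = 120/5040
(j±m)!: 4!*2!*1!*0!*4!*1! = 1152
prefactor² = (2J+1)*Δ*N² = 1152/7
  k=1: −1/(1!*0!*1!*0!*4!*0!) = -1/24
Σ = -1/24  ⇒  CG² = 1152/7*(-1/24)² = 2/7
CG = −√(2/7) = -0.534522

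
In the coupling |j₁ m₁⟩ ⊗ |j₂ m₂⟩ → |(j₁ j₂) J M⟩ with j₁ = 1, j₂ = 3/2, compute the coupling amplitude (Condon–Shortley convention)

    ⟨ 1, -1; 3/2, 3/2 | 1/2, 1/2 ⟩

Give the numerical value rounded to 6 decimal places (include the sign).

+√(1/2) = +0.707107

j₁+j₂−J=2  J+j₁−j₂=0  J−j₁+j₂=1  j₁+j₂+J+1=4
(j₁±m₁, j₂±m₂, J±M) = (0,2,3,0,1,0)
P² = 2
sum k=2..2:
  [2] +1/2 = 1/2
S = 1/2
C² = P²·S² = 1/2 ; C = +0.707107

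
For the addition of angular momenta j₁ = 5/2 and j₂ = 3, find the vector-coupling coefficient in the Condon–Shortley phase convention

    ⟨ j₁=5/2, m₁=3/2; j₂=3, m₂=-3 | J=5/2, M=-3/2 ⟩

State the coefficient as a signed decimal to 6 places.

+0.617213

√[6·3!2!3!/9! · 4!1!0!6!1!4!] = √(3456/7)
  +(−1)^0/∏(0,3,1,0,1,3)! = 1/36  (running 1/36)
⟨..|..⟩ = √(3456/7)·(1/36) = +0.617213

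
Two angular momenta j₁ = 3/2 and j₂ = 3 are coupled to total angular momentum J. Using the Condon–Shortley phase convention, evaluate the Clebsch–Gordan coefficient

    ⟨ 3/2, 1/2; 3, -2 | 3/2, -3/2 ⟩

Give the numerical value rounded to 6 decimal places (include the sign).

−√(2/7) ≈ -0.534522

triangle: 3!·0!·3!/7! = 36/5040
(j±m)!: 2!·1!·1!·5!·0!·3! = 1440
prefactor² = (2J+1)·Δ·N² = 288/7
  k=1: −1/(1!·2!·0!·0!·0!·3!) = -1/12
Σ = -1/12  ⇒  CG² = 288/7·(-1/12)² = 2/7
CG = −√(2/7) = -0.534522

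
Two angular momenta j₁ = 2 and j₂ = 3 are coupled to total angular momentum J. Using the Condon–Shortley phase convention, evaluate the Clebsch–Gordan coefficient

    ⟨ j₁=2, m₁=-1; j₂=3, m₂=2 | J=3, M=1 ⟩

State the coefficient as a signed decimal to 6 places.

+0.500000  (= +√(1/4))

j₁+j₂−J=2  J+j₁−j₂=2  J−j₁+j₂=4  j₁+j₂+J+1=9
(j₁±m₁, j₂±m₂, J±M) = (1,3,5,1,4,2)
P² = 64
sum k=1..2:
  [1] −1/48 = -1/48
  [2] +1/12 = 1/12
S = 1/16
C² = P²·S² = 1/4 ; C = +0.500000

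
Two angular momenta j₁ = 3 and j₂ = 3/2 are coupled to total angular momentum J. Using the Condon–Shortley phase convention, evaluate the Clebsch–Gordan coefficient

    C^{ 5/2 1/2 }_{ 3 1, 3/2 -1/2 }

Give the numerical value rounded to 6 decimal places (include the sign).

j₁+j₂−J=2  J+j₁−j₂=4  J−j₁+j₂=1  j₁+j₂+J+1=8
(j₁±m₁, j₂±m₂, J±M) = (4,2,1,2,3,2)
P² = 288/35
sum k=0..1:
  [0] +1/8 = 1/8
  [1] −1/6 = -1/6
S = -1/24
C² = P²·S² = 1/70 ; C = -0.119523

-0.119523  (= −√(1/70))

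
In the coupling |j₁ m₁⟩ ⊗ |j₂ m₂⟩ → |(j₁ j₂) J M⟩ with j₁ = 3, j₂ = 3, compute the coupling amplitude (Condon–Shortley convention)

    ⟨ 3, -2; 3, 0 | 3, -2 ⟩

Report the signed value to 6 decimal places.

triangle: 3!*3!*3!/10! = 216/3628800
(j±m)!: 1!*5!*3!*3!*1!*5! = 518400
prefactor² = (2J+1)*Δ*N² = 216
  k=2: +1/(2!*1!*3!*1!*0!*2!) = 1/24
  k=3: −1/(3!*0!*2!*0!*1!*3!) = -1/72
Σ = 1/36  ⇒  CG² = 216*1/36² = 1/6
CG = +√(1/6) = +0.408248

+√(1/6) ≈ +0.408248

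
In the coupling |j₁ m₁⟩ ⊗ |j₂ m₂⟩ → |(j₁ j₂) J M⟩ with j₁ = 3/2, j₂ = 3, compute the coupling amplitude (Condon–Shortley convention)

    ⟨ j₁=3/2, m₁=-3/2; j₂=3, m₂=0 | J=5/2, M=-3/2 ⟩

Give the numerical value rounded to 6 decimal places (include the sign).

√[6·2!1!4!/8! · 0!3!3!3!1!4!] = √(1296/35)
  +(−1)^2/∏(2,0,1,1,0,3)! = 1/12  (running 1/12)
⟨..|..⟩ = √(1296/35)·(1/12) = +0.507093

+√(9/35) ≈ +0.507093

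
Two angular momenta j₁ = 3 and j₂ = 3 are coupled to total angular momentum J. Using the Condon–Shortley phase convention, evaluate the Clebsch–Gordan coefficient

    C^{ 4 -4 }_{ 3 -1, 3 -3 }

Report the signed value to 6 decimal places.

+0.522233

j₁+j₂−J=2  J+j₁−j₂=4  J−j₁+j₂=4  j₁+j₂+J+1=11
(j₁±m₁, j₂±m₂, J±M) = (2,4,0,6,0,8)
P² = 3981312/11
sum k=0..0:
  [0] +1/1152 = 1/1152
S = 1/1152
C² = P²·S² = 3/11 ; C = +0.522233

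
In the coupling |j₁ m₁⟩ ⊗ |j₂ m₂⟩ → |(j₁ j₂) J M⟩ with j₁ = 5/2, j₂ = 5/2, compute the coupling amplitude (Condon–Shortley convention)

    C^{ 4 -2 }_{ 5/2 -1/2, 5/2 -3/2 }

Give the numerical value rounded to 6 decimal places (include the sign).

j₁+j₂−J=1  J+j₁−j₂=4  J−j₁+j₂=4  j₁+j₂+J+1=10
(j₁±m₁, j₂±m₂, J±M) = (2,3,1,4,2,6)
P² = 20736/35
sum k=0..1:
  [0] +1/36 = 1/36
  [1] −1/96 = -1/96
S = 5/288
C² = P²·S² = 5/28 ; C = +0.422577

+√(5/28) = +0.422577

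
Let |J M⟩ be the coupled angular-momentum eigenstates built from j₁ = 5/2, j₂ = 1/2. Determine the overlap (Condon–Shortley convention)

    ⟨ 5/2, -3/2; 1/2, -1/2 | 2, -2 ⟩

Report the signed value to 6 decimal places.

+√(1/6) ≈ +0.408248

triangle: 1!*4!*0!/6! = 24/720
(j±m)!: 1!*4!*0!*1!*0!*4! = 576
prefactor² = (2J+1)*Δ*N² = 96
  k=0: +1/(0!*1!*4!*0!*0!*0!) = 1/24
Σ = 1/24  ⇒  CG² = 96*1/24² = 1/6
CG = +√(1/6) = +0.408248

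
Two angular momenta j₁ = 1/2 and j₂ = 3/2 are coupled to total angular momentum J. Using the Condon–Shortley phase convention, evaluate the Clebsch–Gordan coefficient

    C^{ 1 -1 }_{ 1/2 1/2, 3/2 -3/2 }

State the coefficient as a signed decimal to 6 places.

√[3·1!0!2!/4! · 1!0!0!3!0!2!] = √(3)
  +(−1)^0/∏(0,1,0,0,0,2)! = 1/2  (running 1/2)
⟨..|..⟩ = √(3)·(1/2) = +0.866025

+0.866025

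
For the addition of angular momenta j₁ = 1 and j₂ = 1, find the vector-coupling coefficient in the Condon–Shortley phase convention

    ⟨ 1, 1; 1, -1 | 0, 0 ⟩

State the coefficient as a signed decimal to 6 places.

+0.577350  (= +√(1/3))

j₁+j₂−J=2  J+j₁−j₂=0  J−j₁+j₂=0  j₁+j₂+J+1=3
(j₁±m₁, j₂±m₂, J±M) = (2,0,0,2,0,0)
P² = 4/3
sum k=0..0:
  [0] +1/2 = 1/2
S = 1/2
C² = P²·S² = 1/3 ; C = +0.577350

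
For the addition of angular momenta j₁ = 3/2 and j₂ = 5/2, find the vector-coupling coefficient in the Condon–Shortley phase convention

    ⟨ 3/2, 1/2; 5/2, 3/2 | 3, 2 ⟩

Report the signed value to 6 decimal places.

j₁+j₂−J=1  J+j₁−j₂=2  J−j₁+j₂=4  j₁+j₂+J+1=8
(j₁±m₁, j₂±m₂, J±M) = (2,1,4,1,5,1)
P² = 48
sum k=0..1:
  [0] +1/24 = 1/24
  [1] −1/12 = -1/12
S = -1/24
C² = P²·S² = 1/12 ; C = -0.288675

−√(1/12) = -0.288675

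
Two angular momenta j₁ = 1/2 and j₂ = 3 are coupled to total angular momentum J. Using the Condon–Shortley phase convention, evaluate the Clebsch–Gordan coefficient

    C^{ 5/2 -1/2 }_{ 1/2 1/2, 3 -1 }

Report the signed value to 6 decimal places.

j₁+j₂−J=1  J+j₁−j₂=0  J−j₁+j₂=5  j₁+j₂+J+1=7
(j₁±m₁, j₂±m₂, J±M) = (1,0,2,4,2,3)
P² = 576/7
sum k=0..0:
  [0] +1/12 = 1/12
S = 1/12
C² = P²·S² = 4/7 ; C = +0.755929

+√(4/7) ≈ +0.755929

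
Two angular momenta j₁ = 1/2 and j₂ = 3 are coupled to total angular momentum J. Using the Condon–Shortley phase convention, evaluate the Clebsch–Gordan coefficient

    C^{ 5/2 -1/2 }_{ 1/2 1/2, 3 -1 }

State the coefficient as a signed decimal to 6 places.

j₁+j₂−J=1  J+j₁−j₂=0  J−j₁+j₂=5  j₁+j₂+J+1=7
(j₁±m₁, j₂±m₂, J±M) = (1,0,2,4,2,3)
P² = 576/7
sum k=0..0:
  [0] +1/12 = 1/12
S = 1/12
C² = P²·S² = 4/7 ; C = +0.755929

+√(4/7) ≈ +0.755929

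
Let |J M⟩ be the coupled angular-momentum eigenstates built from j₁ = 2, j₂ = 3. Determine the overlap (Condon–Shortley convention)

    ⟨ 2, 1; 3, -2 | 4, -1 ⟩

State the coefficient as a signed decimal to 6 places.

+√(7/20) ≈ +0.591608

j₁+j₂−J=1  J+j₁−j₂=3  J−j₁+j₂=5  j₁+j₂+J+1=10
(j₁±m₁, j₂±m₂, J±M) = (3,1,1,5,3,5)
P² = 6480/7
sum k=0..1:
  [0] +1/48 = 1/48
  [1] −1/720 = -1/720
S = 7/360
C² = P²·S² = 7/20 ; C = +0.591608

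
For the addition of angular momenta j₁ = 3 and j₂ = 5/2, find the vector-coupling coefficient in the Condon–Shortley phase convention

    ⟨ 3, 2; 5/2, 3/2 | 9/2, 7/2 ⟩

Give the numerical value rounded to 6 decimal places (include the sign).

+0.100504  (= +√(1/99))

√[10·1!5!4!/11! · 5!1!4!1!8!1!] = √(921600/11)
  +(−1)^0/∏(0,1,1,4,4,0)! = 1/576  (running 1/576)
  +(−1)^1/∏(1,0,0,3,5,1)! = -1/720  (running 1/2880)
⟨..|..⟩ = √(921600/11)·(1/2880) = +0.100504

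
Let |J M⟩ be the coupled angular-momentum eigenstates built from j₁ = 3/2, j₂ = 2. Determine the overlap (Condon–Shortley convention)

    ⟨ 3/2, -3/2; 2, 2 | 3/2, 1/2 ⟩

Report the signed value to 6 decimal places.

j₁+j₂−J=2  J+j₁−j₂=1  J−j₁+j₂=2  j₁+j₂+J+1=6
(j₁±m₁, j₂±m₂, J±M) = (0,3,4,0,2,1)
P² = 32/5
sum k=2..2:
  [2] +1/4 = 1/4
S = 1/4
C² = P²·S² = 2/5 ; C = +0.632456

+0.632456  (= +√(2/5))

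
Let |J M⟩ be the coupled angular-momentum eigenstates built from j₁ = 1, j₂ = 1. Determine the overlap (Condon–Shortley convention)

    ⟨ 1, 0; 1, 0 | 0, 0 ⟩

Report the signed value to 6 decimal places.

√[1·2!0!0!/3! · 1!1!1!1!0!0!] = √(1/3)
  +(−1)^1/∏(1,1,0,0,0,0)! = -1  (running -1)
⟨..|..⟩ = √(1/3)·(-1) = -0.577350

-0.577350  (= −√(1/3))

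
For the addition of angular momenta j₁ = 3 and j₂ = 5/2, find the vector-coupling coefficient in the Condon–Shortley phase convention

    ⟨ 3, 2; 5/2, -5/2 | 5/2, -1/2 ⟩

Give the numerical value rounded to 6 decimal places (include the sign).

triangle: 3!*3!*2!/9! = 72/362880
(j±m)!: 5!*1!*0!*5!*2!*3! = 172800
prefactor² = (2J+1)*Δ*N² = 1440/7
  k=0: +1/(0!*3!*1!*0!*2!*2!) = 1/24
Σ = 1/24  ⇒  CG² = 1440/7*1/24² = 5/14
CG = +√(5/14) = +0.597614

+√(5/14) ≈ +0.597614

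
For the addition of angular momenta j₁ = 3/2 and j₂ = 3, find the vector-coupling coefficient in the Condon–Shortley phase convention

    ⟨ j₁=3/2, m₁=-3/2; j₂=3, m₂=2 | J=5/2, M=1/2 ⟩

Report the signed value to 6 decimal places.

+0.654654  (= +√(3/7))

√[6·2!1!4!/8! · 0!3!5!1!3!2!] = √(432/7)
  +(−1)^2/∏(2,0,1,3,0,1)! = 1/12  (running 1/12)
⟨..|..⟩ = √(432/7)·(1/12) = +0.654654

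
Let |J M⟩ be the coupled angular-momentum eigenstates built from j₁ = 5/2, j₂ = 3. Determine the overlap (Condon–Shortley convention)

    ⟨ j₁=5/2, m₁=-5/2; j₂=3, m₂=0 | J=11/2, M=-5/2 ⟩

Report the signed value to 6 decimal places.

+√(4/33) = +0.348155

triangle: 0!×5!×6!/12! = 86400/479001600
(j±m)!: 0!×5!×3!×3!×3!×8! = 1045094400
prefactor² = (2J+1)×Δ×N² = 24883200/11
  k=0: +1/(0!×0!×5!×3!×0!×3!) = 1/4320
Σ = 1/4320  ⇒  CG² = 24883200/11×1/4320² = 4/33
CG = +√(4/33) = +0.348155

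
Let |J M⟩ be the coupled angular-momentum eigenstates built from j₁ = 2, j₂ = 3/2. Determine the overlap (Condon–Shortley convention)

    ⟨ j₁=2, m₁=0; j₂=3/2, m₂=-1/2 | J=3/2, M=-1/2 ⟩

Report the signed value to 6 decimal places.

−√(1/5) = -0.447214

√[4·2!2!1!/6! · 2!2!1!2!1!2!] = √(16/45)
  +(−1)^0/∏(0,2,2,1,0,0)! = 1/4  (running 1/4)
  +(−1)^1/∏(1,1,1,0,1,1)! = -1  (running -3/4)
⟨..|..⟩ = √(16/45)·(-3/4) = -0.447214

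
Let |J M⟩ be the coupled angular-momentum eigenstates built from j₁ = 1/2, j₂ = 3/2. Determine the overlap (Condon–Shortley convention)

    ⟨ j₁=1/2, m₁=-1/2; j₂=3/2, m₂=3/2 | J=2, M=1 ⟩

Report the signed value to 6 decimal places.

triangle: 0!*1!*3!/5! = 6/120
(j±m)!: 0!*1!*3!*0!*3!*1! = 36
prefactor² = (2J+1)*Δ*N² = 9
  k=0: +1/(0!*0!*1!*3!*0!*0!) = 1/6
Σ = 1/6  ⇒  CG² = 9*1/6² = 1/4
CG = +√(1/4) = +0.500000

+√(1/4) = +0.500000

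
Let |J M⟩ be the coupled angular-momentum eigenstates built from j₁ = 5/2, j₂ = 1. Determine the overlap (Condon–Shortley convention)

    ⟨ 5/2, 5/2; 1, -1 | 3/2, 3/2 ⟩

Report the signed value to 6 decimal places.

+0.816497  (= +√(2/3))

triangle: 2!*3!*0!/6! = 12/720
(j±m)!: 5!*0!*0!*2!*3!*0! = 1440
prefactor² = (2J+1)*Δ*N² = 96
  k=0: +1/(0!*2!*0!*0!*3!*0!) = 1/12
Σ = 1/12  ⇒  CG² = 96*1/12² = 2/3
CG = +√(2/3) = +0.816497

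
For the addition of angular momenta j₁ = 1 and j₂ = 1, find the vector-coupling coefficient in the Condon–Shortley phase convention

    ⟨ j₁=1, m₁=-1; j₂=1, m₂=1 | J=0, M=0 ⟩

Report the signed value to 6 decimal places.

+√(1/3) ≈ +0.577350

triangle: 2!·0!·0!/3! = 2/6
(j±m)!: 0!·2!·2!·0!·0!·0! = 4
prefactor² = (2J+1)·Δ·N² = 4/3
  k=2: +1/(2!·0!·0!·0!·0!·0!) = 1/2
Σ = 1/2  ⇒  CG² = 4/3·1/2² = 1/3
CG = +√(1/3) = +0.577350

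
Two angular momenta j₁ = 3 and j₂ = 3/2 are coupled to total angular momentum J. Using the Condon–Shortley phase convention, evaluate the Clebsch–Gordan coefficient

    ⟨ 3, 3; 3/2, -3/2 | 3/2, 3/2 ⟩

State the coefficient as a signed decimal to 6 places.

triangle: 3!×3!×0!/7! = 36/5040
(j±m)!: 6!×0!×0!×3!×3!×0! = 25920
prefactor² = (2J+1)×Δ×N² = 5184/7
  k=0: +1/(0!×3!×0!×0!×3!×0!) = 1/36
Σ = 1/36  ⇒  CG² = 5184/7×1/36² = 4/7
CG = +√(4/7) = +0.755929

+√(4/7) = +0.755929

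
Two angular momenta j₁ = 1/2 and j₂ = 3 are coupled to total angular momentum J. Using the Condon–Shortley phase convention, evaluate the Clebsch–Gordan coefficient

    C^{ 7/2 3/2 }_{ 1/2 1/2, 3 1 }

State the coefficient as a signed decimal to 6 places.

j₁+j₂−J=0  J+j₁−j₂=1  J−j₁+j₂=6  j₁+j₂+J+1=8
(j₁±m₁, j₂±m₂, J±M) = (1,0,4,2,5,2)
P² = 11520/7
sum k=0..0:
  [0] +1/48 = 1/48
S = 1/48
C² = P²·S² = 5/7 ; C = +0.845154

+0.845154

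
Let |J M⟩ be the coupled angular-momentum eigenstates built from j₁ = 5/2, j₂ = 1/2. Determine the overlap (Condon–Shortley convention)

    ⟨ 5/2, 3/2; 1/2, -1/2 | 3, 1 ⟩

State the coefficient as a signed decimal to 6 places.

triangle: 0!*5!*1!/7! = 120/5040
(j±m)!: 4!*1!*0!*1!*4!*2! = 1152
prefactor² = (2J+1)*Δ*N² = 192
  k=0: +1/(0!*0!*1!*0!*4!*1!) = 1/24
Σ = 1/24  ⇒  CG² = 192*1/24² = 1/3
CG = +√(1/3) = +0.577350

+√(1/3) ≈ +0.577350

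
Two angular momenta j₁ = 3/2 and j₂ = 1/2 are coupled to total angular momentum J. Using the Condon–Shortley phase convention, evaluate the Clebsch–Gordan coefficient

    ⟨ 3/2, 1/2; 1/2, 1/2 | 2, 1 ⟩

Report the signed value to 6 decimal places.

j₁+j₂−J=0  J+j₁−j₂=3  J−j₁+j₂=1  j₁+j₂+J+1=5
(j₁±m₁, j₂±m₂, J±M) = (2,1,1,0,3,1)
P² = 3
sum k=0..0:
  [0] +1/2 = 1/2
S = 1/2
C² = P²·S² = 3/4 ; C = +0.866025

+0.866025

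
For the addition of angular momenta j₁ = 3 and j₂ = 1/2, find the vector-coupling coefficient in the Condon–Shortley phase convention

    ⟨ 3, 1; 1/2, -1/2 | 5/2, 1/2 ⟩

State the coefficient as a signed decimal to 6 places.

+0.755929

j₁+j₂−J=1  J+j₁−j₂=5  J−j₁+j₂=0  j₁+j₂+J+1=7
(j₁±m₁, j₂±m₂, J±M) = (4,2,0,1,3,2)
P² = 576/7
sum k=0..0:
  [0] +1/12 = 1/12
S = 1/12
C² = P²·S² = 4/7 ; C = +0.755929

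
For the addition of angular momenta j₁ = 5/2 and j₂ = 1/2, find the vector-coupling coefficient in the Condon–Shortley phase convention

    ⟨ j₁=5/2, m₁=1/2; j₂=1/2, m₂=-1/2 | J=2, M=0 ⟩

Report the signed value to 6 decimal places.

+√(1/2) = +0.707107

triangle: 1!×4!×0!/6! = 24/720
(j±m)!: 3!×2!×0!×1!×2!×2! = 48
prefactor² = (2J+1)×Δ×N² = 8
  k=0: +1/(0!×1!×2!×0!×2!×0!) = 1/4
Σ = 1/4  ⇒  CG² = 8×1/4² = 1/2
CG = +√(1/2) = +0.707107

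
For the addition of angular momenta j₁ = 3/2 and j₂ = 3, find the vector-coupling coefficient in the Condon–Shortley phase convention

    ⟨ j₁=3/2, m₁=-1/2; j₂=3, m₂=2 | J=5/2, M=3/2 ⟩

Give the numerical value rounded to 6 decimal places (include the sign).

+√(1/14) = +0.267261

triangle: 2!×1!×4!/8! = 48/40320
(j±m)!: 1!×2!×5!×1!×4!×1! = 5760
prefactor² = (2J+1)×Δ×N² = 288/7
  k=1: −1/(1!×1!×1!×4!×0!×0!) = -1/24
  k=2: +1/(2!×0!×0!×3!×1!×1!) = 1/12
Σ = 1/24  ⇒  CG² = 288/7×1/24² = 1/14
CG = +√(1/14) = +0.267261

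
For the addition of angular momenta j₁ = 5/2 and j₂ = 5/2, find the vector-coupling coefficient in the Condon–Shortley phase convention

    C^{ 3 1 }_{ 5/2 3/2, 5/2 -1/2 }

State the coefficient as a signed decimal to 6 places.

triangle: 2!·3!·3!/9! = 72/362880
(j±m)!: 4!·1!·2!·3!·4!·2! = 13824
prefactor² = (2J+1)·Δ·N² = 96/5
  k=0: +1/(0!·2!·1!·2!·2!·1!) = 1/8
  k=1: −1/(1!·1!·0!·1!·3!·2!) = -1/12
Σ = 1/24  ⇒  CG² = 96/5·1/24² = 1/30
CG = +√(1/30) = +0.182574

+0.182574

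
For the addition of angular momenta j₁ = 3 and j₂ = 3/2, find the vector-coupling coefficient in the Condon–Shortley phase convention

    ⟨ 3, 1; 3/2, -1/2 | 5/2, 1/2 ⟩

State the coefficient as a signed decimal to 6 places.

√[6·2!4!1!/8! · 4!2!1!2!3!2!] = √(288/35)
  +(−1)^0/∏(0,2,2,1,2,0)! = 1/8  (running 1/8)
  +(−1)^1/∏(1,1,1,0,3,1)! = -1/6  (running -1/24)
⟨..|..⟩ = √(288/35)·(-1/24) = -0.119523

−√(1/70) ≈ -0.119523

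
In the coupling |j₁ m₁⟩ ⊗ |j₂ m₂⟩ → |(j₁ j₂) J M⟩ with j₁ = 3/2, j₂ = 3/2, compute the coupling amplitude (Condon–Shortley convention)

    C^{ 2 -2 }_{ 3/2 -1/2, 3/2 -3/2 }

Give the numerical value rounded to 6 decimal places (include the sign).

j₁+j₂−J=1  J+j₁−j₂=2  J−j₁+j₂=2  j₁+j₂+J+1=6
(j₁±m₁, j₂±m₂, J±M) = (1,2,0,3,0,4)
P² = 8
sum k=0..0:
  [0] +1/4 = 1/4
S = 1/4
C² = P²·S² = 1/2 ; C = +0.707107

+√(1/2) = +0.707107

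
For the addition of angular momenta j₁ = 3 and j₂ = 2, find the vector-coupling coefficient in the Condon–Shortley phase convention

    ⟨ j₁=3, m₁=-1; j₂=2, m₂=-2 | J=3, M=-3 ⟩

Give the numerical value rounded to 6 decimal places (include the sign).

√[7·2!4!2!/9! · 2!4!0!4!0!6!] = √(1536)
  +(−1)^0/∏(0,2,4,0,0,2)! = 1/96  (running 1/96)
⟨..|..⟩ = √(1536)·(1/96) = +0.408248

+√(1/6) ≈ +0.408248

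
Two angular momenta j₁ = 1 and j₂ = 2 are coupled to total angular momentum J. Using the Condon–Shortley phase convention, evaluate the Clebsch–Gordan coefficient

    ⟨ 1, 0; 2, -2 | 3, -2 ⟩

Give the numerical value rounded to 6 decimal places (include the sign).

triangle: 0!·2!·4!/7! = 48/5040
(j±m)!: 1!·1!·0!·4!·1!·5! = 2880
prefactor² = (2J+1)·Δ·N² = 192
  k=0: +1/(0!·0!·1!·0!·1!·4!) = 1/24
Σ = 1/24  ⇒  CG² = 192·1/24² = 1/3
CG = +√(1/3) = +0.577350

+0.577350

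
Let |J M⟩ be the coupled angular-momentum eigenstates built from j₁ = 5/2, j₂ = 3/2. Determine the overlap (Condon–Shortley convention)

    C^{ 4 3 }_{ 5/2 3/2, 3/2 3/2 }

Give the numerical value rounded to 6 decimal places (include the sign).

+0.790569  (= +√(5/8))

j₁+j₂−J=0  J+j₁−j₂=5  J−j₁+j₂=3  j₁+j₂+J+1=9
(j₁±m₁, j₂±m₂, J±M) = (4,1,3,0,7,1)
P² = 12960
sum k=0..0:
  [0] +1/144 = 1/144
S = 1/144
C² = P²·S² = 5/8 ; C = +0.790569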